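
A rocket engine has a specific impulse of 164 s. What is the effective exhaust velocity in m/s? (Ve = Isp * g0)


Ve = Isp * g0 = 164 * 9.81 = 1608.8 m/s

1608.8 m/s


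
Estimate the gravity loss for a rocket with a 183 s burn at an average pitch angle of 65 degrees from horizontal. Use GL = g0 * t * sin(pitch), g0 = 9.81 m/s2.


GL = 9.81 * 183 * sin(65 deg) = 1627 m/s

1627 m/s


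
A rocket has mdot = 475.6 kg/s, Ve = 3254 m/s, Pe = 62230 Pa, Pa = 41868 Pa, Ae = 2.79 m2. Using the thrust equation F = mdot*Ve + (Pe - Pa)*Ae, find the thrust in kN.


F = 475.6 * 3254 + (62230 - 41868) * 2.79 = 1.6044e+06 N = 1604.4 kN

1604.4 kN


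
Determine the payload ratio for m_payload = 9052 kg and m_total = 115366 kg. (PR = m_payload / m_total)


PR = 9052 / 115366 = 0.0785

0.0785


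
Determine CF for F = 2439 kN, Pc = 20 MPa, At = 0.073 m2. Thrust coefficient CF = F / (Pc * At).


CF = 2439000 / (20e6 * 0.073) = 1.67

1.67


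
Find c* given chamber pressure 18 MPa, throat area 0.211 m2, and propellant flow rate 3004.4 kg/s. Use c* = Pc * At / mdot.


c* = 18e6 * 0.211 / 3004.4 = 1264 m/s

1264 m/s


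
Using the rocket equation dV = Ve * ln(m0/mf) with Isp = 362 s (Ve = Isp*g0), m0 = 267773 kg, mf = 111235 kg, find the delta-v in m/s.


Ve = 362 * 9.81 = 3551.22 m/s
dV = 3551.22 * ln(267773/111235) = 3120 m/s

3120 m/s


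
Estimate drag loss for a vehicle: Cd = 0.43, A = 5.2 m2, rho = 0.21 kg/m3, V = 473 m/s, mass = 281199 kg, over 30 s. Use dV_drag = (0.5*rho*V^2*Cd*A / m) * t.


D = 0.5 * 0.21 * 473^2 * 0.43 * 5.2 = 52527.09 N
a = 52527.09 / 281199 = 0.1868 m/s2
dV = 0.1868 * 30 = 5.6 m/s

5.6 m/s


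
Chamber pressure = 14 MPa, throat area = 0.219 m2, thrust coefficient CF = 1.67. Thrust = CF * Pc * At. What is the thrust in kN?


F = 1.67 * 14e6 * 0.219 = 5.1202e+06 N = 5120.2 kN

5120.2 kN


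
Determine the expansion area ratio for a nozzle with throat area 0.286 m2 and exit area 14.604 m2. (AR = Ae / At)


AR = 14.604 / 0.286 = 51.1

51.1


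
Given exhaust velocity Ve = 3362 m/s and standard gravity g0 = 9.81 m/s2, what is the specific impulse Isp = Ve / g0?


Isp = Ve / g0 = 3362 / 9.81 = 342.7 s

342.7 s


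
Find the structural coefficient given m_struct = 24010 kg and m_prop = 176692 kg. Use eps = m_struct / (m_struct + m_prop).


eps = 24010 / (24010 + 176692) = 0.1196

0.1196


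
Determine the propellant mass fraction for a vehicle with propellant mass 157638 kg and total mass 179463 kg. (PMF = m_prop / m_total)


PMF = 157638 / 179463 = 0.878

0.878


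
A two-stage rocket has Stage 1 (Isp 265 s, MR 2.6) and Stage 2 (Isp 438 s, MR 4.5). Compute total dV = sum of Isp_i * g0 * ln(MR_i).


dV1 = 265 * 9.81 * ln(2.6) = 2484.0 m/s
dV2 = 438 * 9.81 * ln(4.5) = 6462.7 m/s
Total dV = 2484.0 + 6462.7 = 8946.7 m/s ~ 8947 m/s

8947 m/s


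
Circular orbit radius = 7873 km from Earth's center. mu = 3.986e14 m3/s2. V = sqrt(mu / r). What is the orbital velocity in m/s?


V = sqrt(3.986e14 / 7873000) = 7115 m/s

7115 m/s


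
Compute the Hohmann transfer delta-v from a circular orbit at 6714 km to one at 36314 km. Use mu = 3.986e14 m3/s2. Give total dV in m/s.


V1 = sqrt(mu/r1) = 7705.09 m/s
dV1 = V1*(sqrt(2*r2/(r1+r2)) - 1) = 2305.37 m/s
V2 = sqrt(mu/r2) = 3313.08 m/s
dV2 = V2*(1 - sqrt(2*r1/(r1+r2))) = 1462.27 m/s
Total dV = 3768 m/s

3768 m/s


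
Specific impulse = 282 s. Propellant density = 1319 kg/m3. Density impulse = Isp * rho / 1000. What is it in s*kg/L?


rho*Isp = 282 * 1319 / 1000 = 372 s*kg/L

372 s*kg/L


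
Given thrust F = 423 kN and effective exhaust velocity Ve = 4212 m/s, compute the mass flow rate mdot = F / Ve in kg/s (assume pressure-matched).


mdot = F / Ve = 423000 / 4212 = 100.4 kg/s

100.4 kg/s


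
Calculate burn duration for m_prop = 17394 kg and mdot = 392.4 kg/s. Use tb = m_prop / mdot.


tb = 17394 / 392.4 = 44.3 s

44.3 s


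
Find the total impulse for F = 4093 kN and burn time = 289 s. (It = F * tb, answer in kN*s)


It = 4093 * 289 = 1182877 kN*s

1182877 kN*s


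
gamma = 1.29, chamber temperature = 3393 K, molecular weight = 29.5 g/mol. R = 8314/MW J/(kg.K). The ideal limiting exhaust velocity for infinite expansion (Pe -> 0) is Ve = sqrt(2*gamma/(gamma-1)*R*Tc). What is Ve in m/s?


R = 8314 / 29.5 = 281.83 J/(kg.K)
Ve = sqrt(2 * 1.29 / (1.29 - 1) * 281.83 * 3393) = 2917 m/s

2917 m/s


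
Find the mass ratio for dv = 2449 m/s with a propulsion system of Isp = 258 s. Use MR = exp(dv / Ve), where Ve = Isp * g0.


Ve = 258 * 9.81 = 2530.98 m/s
MR = exp(2449 / 2530.98) = 2.632

2.632


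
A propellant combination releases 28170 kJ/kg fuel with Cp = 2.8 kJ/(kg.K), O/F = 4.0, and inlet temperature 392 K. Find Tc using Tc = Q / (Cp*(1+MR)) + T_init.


Tc = 28170 / (2.8 * (1 + 4.0)) + 392 = 2404 K

2404 K


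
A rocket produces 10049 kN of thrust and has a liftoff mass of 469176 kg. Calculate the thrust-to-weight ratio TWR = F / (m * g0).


TWR = 10049000 / (469176 * 9.81) = 2.18

2.18


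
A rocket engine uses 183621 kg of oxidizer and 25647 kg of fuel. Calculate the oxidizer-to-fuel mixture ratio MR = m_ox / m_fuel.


MR = 183621 / 25647 = 7.16

7.16


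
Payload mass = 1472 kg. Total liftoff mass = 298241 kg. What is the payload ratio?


PR = 1472 / 298241 = 0.0049

0.0049


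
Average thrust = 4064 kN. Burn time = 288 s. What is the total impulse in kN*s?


It = 4064 * 288 = 1170432 kN*s

1170432 kN*s


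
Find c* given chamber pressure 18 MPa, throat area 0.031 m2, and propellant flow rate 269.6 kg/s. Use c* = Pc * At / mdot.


c* = 18e6 * 0.031 / 269.6 = 2070 m/s

2070 m/s


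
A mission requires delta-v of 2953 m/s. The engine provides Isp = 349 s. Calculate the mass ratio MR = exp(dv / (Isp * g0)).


Ve = 349 * 9.81 = 3423.69 m/s
MR = exp(2953 / 3423.69) = 2.369

2.369


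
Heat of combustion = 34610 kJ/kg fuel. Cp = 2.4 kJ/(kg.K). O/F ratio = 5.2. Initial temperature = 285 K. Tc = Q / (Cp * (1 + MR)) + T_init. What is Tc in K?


Tc = 34610 / (2.4 * (1 + 5.2)) + 285 = 2611 K

2611 K


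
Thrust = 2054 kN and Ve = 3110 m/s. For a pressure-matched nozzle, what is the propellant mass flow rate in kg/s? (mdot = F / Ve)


mdot = F / Ve = 2054000 / 3110 = 660.5 kg/s

660.5 kg/s


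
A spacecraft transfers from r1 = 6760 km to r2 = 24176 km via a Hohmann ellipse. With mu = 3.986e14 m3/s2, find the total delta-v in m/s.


V1 = sqrt(mu/r1) = 7678.83 m/s
dV1 = V1*(sqrt(2*r2/(r1+r2)) - 1) = 1921.15 m/s
V2 = sqrt(mu/r2) = 4060.47 m/s
dV2 = V2*(1 - sqrt(2*r1/(r1+r2))) = 1376.16 m/s
Total dV = 3297 m/s

3297 m/s


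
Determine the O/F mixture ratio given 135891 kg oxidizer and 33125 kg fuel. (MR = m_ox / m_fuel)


MR = 135891 / 33125 = 4.1

4.1


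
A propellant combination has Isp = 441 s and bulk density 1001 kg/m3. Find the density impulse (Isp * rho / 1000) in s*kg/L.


rho*Isp = 441 * 1001 / 1000 = 441 s*kg/L

441 s*kg/L


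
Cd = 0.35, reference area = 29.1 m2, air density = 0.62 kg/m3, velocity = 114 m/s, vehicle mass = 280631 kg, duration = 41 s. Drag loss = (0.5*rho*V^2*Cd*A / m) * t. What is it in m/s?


D = 0.5 * 0.62 * 114^2 * 0.35 * 29.1 = 41032.92 N
a = 41032.92 / 280631 = 0.1462 m/s2
dV = 0.1462 * 41 = 6.0 m/s

6.0 m/s


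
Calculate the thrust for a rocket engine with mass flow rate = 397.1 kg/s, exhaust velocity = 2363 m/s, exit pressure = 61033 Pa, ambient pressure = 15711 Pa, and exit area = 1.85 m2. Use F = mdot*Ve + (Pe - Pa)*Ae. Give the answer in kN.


F = 397.1 * 2363 + (61033 - 15711) * 1.85 = 1.0222e+06 N = 1022.2 kN

1022.2 kN


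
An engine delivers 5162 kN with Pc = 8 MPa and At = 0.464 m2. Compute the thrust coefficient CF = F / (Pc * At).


CF = 5162000 / (8e6 * 0.464) = 1.39

1.39


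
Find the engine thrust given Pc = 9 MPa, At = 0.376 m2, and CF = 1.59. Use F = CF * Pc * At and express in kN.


F = 1.59 * 9e6 * 0.376 = 5.3806e+06 N = 5380.6 kN

5380.6 kN


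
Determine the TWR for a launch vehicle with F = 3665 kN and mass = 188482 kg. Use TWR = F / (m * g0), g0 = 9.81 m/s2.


TWR = 3665000 / (188482 * 9.81) = 1.98

1.98


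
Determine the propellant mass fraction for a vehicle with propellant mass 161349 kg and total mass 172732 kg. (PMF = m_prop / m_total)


PMF = 161349 / 172732 = 0.934

0.934


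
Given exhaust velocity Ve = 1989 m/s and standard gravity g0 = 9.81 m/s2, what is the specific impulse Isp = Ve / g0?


Isp = Ve / g0 = 1989 / 9.81 = 202.8 s

202.8 s


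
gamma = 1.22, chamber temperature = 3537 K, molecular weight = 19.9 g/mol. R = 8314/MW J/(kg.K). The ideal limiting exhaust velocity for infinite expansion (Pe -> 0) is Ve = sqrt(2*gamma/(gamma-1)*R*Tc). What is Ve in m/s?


R = 8314 / 19.9 = 417.79 J/(kg.K)
Ve = sqrt(2 * 1.22 / (1.22 - 1) * 417.79 * 3537) = 4048 m/s

4048 m/s


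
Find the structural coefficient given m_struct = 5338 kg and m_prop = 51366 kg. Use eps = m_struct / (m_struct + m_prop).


eps = 5338 / (5338 + 51366) = 0.0941

0.0941


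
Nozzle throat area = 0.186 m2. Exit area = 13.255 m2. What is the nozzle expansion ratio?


AR = 13.255 / 0.186 = 71.3

71.3


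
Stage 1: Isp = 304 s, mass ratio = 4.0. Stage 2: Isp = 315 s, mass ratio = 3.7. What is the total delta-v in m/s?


dV1 = 304 * 9.81 * ln(4.0) = 4134.3 m/s
dV2 = 315 * 9.81 * ln(3.7) = 4042.9 m/s
Total dV = 4134.3 + 4042.9 = 8177.2 m/s ~ 8177 m/s

8177 m/s


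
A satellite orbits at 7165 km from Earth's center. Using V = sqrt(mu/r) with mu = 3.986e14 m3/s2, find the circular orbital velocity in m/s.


V = sqrt(3.986e14 / 7165000) = 7459 m/s

7459 m/s


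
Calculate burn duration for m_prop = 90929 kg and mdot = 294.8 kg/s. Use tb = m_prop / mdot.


tb = 90929 / 294.8 = 308.4 s

308.4 s


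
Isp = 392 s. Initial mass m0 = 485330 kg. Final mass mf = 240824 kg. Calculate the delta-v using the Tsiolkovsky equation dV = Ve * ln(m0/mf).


Ve = 392 * 9.81 = 3845.52 m/s
dV = 3845.52 * ln(485330/240824) = 2695 m/s

2695 m/s


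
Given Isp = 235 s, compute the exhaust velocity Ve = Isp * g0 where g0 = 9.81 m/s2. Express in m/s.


Ve = Isp * g0 = 235 * 9.81 = 2305.3 m/s

2305.3 m/s


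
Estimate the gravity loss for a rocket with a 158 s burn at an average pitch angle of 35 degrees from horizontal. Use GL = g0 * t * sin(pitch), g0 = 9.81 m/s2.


GL = 9.81 * 158 * sin(35 deg) = 889 m/s

889 m/s


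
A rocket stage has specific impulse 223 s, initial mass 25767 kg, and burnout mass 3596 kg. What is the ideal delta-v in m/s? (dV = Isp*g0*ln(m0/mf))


Ve = 223 * 9.81 = 2187.63 m/s
dV = 2187.63 * ln(25767/3596) = 4308 m/s

4308 m/s


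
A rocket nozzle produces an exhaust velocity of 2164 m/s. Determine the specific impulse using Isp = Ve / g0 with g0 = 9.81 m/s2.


Isp = Ve / g0 = 2164 / 9.81 = 220.6 s

220.6 s


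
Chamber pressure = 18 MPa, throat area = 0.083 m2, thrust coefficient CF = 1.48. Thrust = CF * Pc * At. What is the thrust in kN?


F = 1.48 * 18e6 * 0.083 = 2.2111e+06 N = 2211.1 kN

2211.1 kN


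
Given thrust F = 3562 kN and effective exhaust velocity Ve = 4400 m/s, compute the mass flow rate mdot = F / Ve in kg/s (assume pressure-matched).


mdot = F / Ve = 3562000 / 4400 = 809.5 kg/s

809.5 kg/s


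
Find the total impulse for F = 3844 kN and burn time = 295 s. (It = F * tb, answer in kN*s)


It = 3844 * 295 = 1133980 kN*s

1133980 kN*s


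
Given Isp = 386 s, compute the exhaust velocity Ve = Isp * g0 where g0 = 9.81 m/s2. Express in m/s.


Ve = Isp * g0 = 386 * 9.81 = 3786.7 m/s

3786.7 m/s


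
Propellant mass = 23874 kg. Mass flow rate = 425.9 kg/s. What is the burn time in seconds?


tb = 23874 / 425.9 = 56.1 s

56.1 s


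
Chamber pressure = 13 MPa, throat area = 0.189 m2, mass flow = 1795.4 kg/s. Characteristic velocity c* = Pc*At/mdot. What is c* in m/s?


c* = 13e6 * 0.189 / 1795.4 = 1368 m/s

1368 m/s


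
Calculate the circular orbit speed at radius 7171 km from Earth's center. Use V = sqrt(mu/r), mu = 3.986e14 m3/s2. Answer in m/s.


V = sqrt(3.986e14 / 7171000) = 7456 m/s

7456 m/s


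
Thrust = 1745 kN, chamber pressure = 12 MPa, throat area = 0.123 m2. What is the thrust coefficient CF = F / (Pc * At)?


CF = 1745000 / (12e6 * 0.123) = 1.18

1.18


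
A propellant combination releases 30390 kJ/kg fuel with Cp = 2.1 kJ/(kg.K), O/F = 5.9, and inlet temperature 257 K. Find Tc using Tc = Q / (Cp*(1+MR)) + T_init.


Tc = 30390 / (2.1 * (1 + 5.9)) + 257 = 2354 K

2354 K


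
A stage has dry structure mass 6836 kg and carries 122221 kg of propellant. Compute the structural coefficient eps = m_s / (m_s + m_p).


eps = 6836 / (6836 + 122221) = 0.053

0.053


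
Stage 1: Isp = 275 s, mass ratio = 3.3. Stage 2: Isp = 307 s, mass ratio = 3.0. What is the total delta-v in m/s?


dV1 = 275 * 9.81 * ln(3.3) = 3220.9 m/s
dV2 = 307 * 9.81 * ln(3.0) = 3308.7 m/s
Total dV = 3220.9 + 3308.7 = 6529.6 m/s ~ 6530 m/s

6530 m/s


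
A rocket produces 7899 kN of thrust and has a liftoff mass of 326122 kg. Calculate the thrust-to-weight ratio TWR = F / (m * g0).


TWR = 7899000 / (326122 * 9.81) = 2.47

2.47


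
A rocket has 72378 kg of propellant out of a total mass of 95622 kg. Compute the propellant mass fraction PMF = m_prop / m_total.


PMF = 72378 / 95622 = 0.757

0.757


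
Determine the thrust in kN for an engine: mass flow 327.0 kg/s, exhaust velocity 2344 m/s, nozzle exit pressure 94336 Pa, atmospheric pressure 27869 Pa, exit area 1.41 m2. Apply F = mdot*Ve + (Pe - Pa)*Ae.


F = 327.0 * 2344 + (94336 - 27869) * 1.41 = 860206.0 N = 860.2 kN

860.2 kN


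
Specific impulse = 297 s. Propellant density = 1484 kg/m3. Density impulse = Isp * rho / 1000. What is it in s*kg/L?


rho*Isp = 297 * 1484 / 1000 = 441 s*kg/L

441 s*kg/L


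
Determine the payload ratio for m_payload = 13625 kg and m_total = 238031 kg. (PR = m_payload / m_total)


PR = 13625 / 238031 = 0.0572

0.0572


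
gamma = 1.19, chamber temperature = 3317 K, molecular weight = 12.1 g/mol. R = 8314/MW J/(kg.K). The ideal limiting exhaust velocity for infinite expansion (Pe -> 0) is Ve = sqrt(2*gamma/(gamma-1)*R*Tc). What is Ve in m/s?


R = 8314 / 12.1 = 687.11 J/(kg.K)
Ve = sqrt(2 * 1.19 / (1.19 - 1) * 687.11 * 3317) = 5343 m/s

5343 m/s


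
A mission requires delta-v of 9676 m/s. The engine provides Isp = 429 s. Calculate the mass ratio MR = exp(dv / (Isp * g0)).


Ve = 429 * 9.81 = 4208.49 m/s
MR = exp(9676 / 4208.49) = 9.966

9.966


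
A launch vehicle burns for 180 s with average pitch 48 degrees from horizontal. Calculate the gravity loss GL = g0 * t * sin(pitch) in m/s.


GL = 9.81 * 180 * sin(48 deg) = 1312 m/s

1312 m/s


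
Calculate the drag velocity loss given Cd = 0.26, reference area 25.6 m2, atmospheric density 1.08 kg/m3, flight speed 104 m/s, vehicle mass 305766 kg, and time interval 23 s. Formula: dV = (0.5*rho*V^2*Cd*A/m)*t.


D = 0.5 * 1.08 * 104^2 * 0.26 * 25.6 = 38875.3 N
a = 38875.3 / 305766 = 0.1271 m/s2
dV = 0.1271 * 23 = 2.9 m/s

2.9 m/s


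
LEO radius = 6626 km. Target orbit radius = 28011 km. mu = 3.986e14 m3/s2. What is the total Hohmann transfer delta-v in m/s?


V1 = sqrt(mu/r1) = 7756.09 m/s
dV1 = V1*(sqrt(2*r2/(r1+r2)) - 1) = 2107.89 m/s
V2 = sqrt(mu/r2) = 3772.28 m/s
dV2 = V2*(1 - sqrt(2*r1/(r1+r2))) = 1438.96 m/s
Total dV = 3547 m/s

3547 m/s


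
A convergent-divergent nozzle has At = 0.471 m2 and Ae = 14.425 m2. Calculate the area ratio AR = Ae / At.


AR = 14.425 / 0.471 = 30.6

30.6


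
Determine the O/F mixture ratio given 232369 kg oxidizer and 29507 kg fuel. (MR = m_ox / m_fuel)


MR = 232369 / 29507 = 7.88

7.88


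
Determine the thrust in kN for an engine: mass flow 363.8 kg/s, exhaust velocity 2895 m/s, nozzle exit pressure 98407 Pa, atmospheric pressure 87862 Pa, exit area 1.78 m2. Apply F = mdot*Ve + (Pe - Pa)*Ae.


F = 363.8 * 2895 + (98407 - 87862) * 1.78 = 1.0720e+06 N = 1072.0 kN

1072.0 kN


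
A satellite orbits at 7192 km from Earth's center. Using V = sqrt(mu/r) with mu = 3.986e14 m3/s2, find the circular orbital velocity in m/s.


V = sqrt(3.986e14 / 7192000) = 7445 m/s

7445 m/s


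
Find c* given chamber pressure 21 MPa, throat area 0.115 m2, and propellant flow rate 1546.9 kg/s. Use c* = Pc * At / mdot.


c* = 21e6 * 0.115 / 1546.9 = 1561 m/s

1561 m/s


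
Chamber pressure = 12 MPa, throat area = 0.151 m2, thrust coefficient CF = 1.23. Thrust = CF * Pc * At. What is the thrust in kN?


F = 1.23 * 12e6 * 0.151 = 2.2288e+06 N = 2228.8 kN

2228.8 kN


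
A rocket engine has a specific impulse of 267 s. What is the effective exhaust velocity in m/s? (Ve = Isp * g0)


Ve = Isp * g0 = 267 * 9.81 = 2619.3 m/s

2619.3 m/s


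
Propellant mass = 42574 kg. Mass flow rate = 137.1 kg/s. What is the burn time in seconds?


tb = 42574 / 137.1 = 310.5 s

310.5 s


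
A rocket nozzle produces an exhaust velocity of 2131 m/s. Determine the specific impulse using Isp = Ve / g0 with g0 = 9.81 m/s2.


Isp = Ve / g0 = 2131 / 9.81 = 217.2 s

217.2 s


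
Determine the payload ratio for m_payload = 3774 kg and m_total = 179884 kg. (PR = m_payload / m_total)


PR = 3774 / 179884 = 0.021

0.021


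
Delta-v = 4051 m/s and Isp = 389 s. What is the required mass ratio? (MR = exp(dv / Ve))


Ve = 389 * 9.81 = 3816.09 m/s
MR = exp(4051 / 3816.09) = 2.891

2.891


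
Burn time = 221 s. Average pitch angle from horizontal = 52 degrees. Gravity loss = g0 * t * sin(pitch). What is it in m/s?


GL = 9.81 * 221 * sin(52 deg) = 1708 m/s

1708 m/s


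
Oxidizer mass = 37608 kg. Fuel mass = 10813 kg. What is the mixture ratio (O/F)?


MR = 37608 / 10813 = 3.48

3.48


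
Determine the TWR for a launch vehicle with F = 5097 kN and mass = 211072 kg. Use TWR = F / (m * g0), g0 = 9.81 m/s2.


TWR = 5097000 / (211072 * 9.81) = 2.46

2.46


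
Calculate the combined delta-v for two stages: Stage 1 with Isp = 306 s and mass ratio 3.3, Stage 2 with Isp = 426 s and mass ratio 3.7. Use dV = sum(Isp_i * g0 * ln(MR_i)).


dV1 = 306 * 9.81 * ln(3.3) = 3584.0 m/s
dV2 = 426 * 9.81 * ln(3.7) = 5467.6 m/s
Total dV = 3584.0 + 5467.6 = 9051.6 m/s ~ 9052 m/s

9052 m/s


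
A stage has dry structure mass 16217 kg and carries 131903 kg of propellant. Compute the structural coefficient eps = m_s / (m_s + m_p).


eps = 16217 / (16217 + 131903) = 0.1095

0.1095


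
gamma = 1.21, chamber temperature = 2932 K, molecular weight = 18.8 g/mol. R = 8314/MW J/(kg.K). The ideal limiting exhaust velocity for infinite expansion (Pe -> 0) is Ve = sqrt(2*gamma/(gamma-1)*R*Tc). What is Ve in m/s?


R = 8314 / 18.8 = 442.23 J/(kg.K)
Ve = sqrt(2 * 1.21 / (1.21 - 1) * 442.23 * 2932) = 3866 m/s

3866 m/s


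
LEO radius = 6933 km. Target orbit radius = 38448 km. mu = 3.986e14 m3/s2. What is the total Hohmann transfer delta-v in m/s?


V1 = sqrt(mu/r1) = 7582.42 m/s
dV1 = V1*(sqrt(2*r2/(r1+r2)) - 1) = 2287.71 m/s
V2 = sqrt(mu/r2) = 3219.82 m/s
dV2 = V2*(1 - sqrt(2*r1/(r1+r2))) = 1440.02 m/s
Total dV = 3728 m/s

3728 m/s


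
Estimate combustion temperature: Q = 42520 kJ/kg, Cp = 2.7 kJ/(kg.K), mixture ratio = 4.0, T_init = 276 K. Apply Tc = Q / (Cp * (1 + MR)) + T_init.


Tc = 42520 / (2.7 * (1 + 4.0)) + 276 = 3426 K

3426 K


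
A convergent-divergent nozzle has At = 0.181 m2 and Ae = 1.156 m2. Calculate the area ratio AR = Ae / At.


AR = 1.156 / 0.181 = 6.4

6.4


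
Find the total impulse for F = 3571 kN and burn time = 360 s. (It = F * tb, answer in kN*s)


It = 3571 * 360 = 1285560 kN*s

1285560 kN*s


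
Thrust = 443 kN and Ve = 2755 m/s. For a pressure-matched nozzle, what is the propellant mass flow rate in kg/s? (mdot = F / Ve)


mdot = F / Ve = 443000 / 2755 = 160.8 kg/s

160.8 kg/s


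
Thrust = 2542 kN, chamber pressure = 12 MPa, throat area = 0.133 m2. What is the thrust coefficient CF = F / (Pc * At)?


CF = 2542000 / (12e6 * 0.133) = 1.59

1.59


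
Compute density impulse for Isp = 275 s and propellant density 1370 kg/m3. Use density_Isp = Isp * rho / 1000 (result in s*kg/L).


rho*Isp = 275 * 1370 / 1000 = 377 s*kg/L

377 s*kg/L


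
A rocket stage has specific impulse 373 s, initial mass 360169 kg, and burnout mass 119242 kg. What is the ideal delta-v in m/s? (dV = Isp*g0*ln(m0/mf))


Ve = 373 * 9.81 = 3659.13 m/s
dV = 3659.13 * ln(360169/119242) = 4045 m/s

4045 m/s


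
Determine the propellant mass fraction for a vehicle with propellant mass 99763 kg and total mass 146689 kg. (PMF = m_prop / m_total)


PMF = 99763 / 146689 = 0.68

0.68


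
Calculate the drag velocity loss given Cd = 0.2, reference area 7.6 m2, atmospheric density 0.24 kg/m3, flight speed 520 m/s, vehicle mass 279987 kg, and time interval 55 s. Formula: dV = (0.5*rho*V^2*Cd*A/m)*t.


D = 0.5 * 0.24 * 520^2 * 0.2 * 7.6 = 49320.96 N
a = 49320.96 / 279987 = 0.1762 m/s2
dV = 0.1762 * 55 = 9.7 m/s

9.7 m/s


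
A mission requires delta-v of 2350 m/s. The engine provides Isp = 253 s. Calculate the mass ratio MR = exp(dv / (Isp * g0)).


Ve = 253 * 9.81 = 2481.93 m/s
MR = exp(2350 / 2481.93) = 2.578

2.578


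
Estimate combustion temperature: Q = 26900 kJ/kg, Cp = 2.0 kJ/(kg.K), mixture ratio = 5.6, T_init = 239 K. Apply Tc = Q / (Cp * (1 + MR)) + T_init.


Tc = 26900 / (2.0 * (1 + 5.6)) + 239 = 2277 K

2277 K


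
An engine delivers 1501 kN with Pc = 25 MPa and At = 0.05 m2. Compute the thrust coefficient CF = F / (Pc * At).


CF = 1501000 / (25e6 * 0.05) = 1.2

1.2


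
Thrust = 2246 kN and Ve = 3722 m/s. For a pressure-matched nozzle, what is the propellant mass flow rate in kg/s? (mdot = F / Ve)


mdot = F / Ve = 2246000 / 3722 = 603.4 kg/s

603.4 kg/s


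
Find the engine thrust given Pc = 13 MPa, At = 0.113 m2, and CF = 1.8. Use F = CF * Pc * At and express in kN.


F = 1.8 * 13e6 * 0.113 = 2.6442e+06 N = 2644.2 kN

2644.2 kN


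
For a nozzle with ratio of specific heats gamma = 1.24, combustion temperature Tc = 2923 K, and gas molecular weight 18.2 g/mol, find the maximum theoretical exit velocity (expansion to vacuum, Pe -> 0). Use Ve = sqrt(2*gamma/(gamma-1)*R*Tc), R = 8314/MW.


R = 8314 / 18.2 = 456.81 J/(kg.K)
Ve = sqrt(2 * 1.24 / (1.24 - 1) * 456.81 * 2923) = 3715 m/s

3715 m/s


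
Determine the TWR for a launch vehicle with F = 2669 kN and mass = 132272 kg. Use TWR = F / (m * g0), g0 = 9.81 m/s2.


TWR = 2669000 / (132272 * 9.81) = 2.06

2.06


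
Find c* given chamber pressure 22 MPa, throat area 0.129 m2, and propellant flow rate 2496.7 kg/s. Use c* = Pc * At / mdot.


c* = 22e6 * 0.129 / 2496.7 = 1137 m/s

1137 m/s


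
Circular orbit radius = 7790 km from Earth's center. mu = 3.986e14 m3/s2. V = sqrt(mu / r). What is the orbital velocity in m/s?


V = sqrt(3.986e14 / 7790000) = 7153 m/s

7153 m/s


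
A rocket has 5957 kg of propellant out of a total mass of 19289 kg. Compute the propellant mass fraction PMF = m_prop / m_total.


PMF = 5957 / 19289 = 0.309

0.309


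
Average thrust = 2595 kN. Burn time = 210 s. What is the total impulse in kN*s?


It = 2595 * 210 = 544950 kN*s

544950 kN*s


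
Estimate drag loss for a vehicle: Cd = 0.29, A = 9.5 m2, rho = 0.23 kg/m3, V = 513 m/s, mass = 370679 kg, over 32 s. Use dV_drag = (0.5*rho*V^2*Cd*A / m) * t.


D = 0.5 * 0.23 * 513^2 * 0.29 * 9.5 = 83378.52 N
a = 83378.52 / 370679 = 0.2249 m/s2
dV = 0.2249 * 32 = 7.2 m/s

7.2 m/s


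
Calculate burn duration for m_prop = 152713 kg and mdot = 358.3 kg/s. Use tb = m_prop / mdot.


tb = 152713 / 358.3 = 426.2 s

426.2 s


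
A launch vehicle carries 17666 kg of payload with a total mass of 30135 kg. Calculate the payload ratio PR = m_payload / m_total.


PR = 17666 / 30135 = 0.5862

0.5862


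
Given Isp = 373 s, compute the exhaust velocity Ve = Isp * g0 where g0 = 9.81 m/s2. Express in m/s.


Ve = Isp * g0 = 373 * 9.81 = 3659.1 m/s

3659.1 m/s


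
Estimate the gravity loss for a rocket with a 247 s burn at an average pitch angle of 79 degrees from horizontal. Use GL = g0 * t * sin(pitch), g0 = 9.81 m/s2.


GL = 9.81 * 247 * sin(79 deg) = 2379 m/s

2379 m/s


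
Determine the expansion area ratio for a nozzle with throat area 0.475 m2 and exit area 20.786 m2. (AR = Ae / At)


AR = 20.786 / 0.475 = 43.8

43.8


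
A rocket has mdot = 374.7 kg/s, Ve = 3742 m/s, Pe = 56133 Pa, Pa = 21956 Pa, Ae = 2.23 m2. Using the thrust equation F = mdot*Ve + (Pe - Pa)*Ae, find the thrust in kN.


F = 374.7 * 3742 + (56133 - 21956) * 2.23 = 1.4783e+06 N = 1478.3 kN

1478.3 kN


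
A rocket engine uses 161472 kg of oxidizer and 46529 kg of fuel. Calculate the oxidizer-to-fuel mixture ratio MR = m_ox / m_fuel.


MR = 161472 / 46529 = 3.47

3.47


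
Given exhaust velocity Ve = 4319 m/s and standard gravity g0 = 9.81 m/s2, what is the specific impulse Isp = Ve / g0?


Isp = Ve / g0 = 4319 / 9.81 = 440.3 s

440.3 s


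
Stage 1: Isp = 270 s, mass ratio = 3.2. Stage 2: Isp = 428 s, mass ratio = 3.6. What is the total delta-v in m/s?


dV1 = 270 * 9.81 * ln(3.2) = 3080.8 m/s
dV2 = 428 * 9.81 * ln(3.6) = 5378.2 m/s
Total dV = 3080.8 + 5378.2 = 8459.0 m/s ~ 8459 m/s

8459 m/s


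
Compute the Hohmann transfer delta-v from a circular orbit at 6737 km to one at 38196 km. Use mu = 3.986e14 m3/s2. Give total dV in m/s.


V1 = sqrt(mu/r1) = 7691.93 m/s
dV1 = V1*(sqrt(2*r2/(r1+r2)) - 1) = 2337.51 m/s
V2 = sqrt(mu/r2) = 3230.43 m/s
dV2 = V2*(1 - sqrt(2*r1/(r1+r2))) = 1461.44 m/s
Total dV = 3799 m/s

3799 m/s


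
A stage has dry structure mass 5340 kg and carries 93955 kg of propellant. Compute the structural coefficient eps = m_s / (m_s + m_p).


eps = 5340 / (5340 + 93955) = 0.0538

0.0538


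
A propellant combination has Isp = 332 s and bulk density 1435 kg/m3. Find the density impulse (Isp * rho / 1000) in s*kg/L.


rho*Isp = 332 * 1435 / 1000 = 476 s*kg/L

476 s*kg/L


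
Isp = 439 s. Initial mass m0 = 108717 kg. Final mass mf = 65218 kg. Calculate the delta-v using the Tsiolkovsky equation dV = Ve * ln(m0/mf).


Ve = 439 * 9.81 = 4306.59 m/s
dV = 4306.59 * ln(108717/65218) = 2201 m/s

2201 m/s


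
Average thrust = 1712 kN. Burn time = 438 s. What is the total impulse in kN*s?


It = 1712 * 438 = 749856 kN*s

749856 kN*s


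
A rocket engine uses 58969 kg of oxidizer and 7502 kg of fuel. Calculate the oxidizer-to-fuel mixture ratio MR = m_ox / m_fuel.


MR = 58969 / 7502 = 7.86

7.86


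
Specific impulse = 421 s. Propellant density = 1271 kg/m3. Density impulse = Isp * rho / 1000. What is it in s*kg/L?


rho*Isp = 421 * 1271 / 1000 = 535 s*kg/L

535 s*kg/L


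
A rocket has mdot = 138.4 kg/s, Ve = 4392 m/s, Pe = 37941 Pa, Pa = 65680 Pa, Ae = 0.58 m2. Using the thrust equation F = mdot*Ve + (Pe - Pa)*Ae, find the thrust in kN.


F = 138.4 * 4392 + (37941 - 65680) * 0.58 = 591764.0 N = 591.8 kN

591.8 kN


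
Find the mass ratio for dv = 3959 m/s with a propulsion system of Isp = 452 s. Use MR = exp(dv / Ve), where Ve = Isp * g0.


Ve = 452 * 9.81 = 4434.12 m/s
MR = exp(3959 / 4434.12) = 2.442

2.442


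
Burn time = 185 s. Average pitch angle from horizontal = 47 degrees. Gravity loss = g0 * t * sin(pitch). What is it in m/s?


GL = 9.81 * 185 * sin(47 deg) = 1327 m/s

1327 m/s


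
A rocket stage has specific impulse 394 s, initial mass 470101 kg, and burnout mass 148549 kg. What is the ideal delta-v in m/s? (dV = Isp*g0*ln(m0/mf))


Ve = 394 * 9.81 = 3865.14 m/s
dV = 3865.14 * ln(470101/148549) = 4453 m/s

4453 m/s


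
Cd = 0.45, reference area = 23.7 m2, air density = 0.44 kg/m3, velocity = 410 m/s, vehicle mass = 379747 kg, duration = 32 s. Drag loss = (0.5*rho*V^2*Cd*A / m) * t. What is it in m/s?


D = 0.5 * 0.44 * 410^2 * 0.45 * 23.7 = 394413.03 N
a = 394413.03 / 379747 = 1.0386 m/s2
dV = 1.0386 * 32 = 33.2 m/s

33.2 m/s


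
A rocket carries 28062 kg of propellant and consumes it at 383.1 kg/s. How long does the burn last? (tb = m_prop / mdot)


tb = 28062 / 383.1 = 73.2 s

73.2 s


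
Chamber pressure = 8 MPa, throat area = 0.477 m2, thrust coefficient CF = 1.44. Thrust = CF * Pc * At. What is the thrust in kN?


F = 1.44 * 8e6 * 0.477 = 5.4950e+06 N = 5495.0 kN

5495.0 kN


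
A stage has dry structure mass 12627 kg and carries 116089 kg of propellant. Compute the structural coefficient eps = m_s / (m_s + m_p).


eps = 12627 / (12627 + 116089) = 0.0981

0.0981


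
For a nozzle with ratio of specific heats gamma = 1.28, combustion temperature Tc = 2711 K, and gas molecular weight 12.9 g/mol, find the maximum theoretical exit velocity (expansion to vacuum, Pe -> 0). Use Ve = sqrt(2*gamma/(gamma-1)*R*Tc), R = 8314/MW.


R = 8314 / 12.9 = 644.5 J/(kg.K)
Ve = sqrt(2 * 1.28 / (1.28 - 1) * 644.5 * 2711) = 3997 m/s

3997 m/s


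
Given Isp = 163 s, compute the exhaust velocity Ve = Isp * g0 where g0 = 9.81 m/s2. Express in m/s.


Ve = Isp * g0 = 163 * 9.81 = 1599.0 m/s

1599.0 m/s


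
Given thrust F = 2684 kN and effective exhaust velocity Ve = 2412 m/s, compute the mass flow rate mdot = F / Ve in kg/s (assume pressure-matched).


mdot = F / Ve = 2684000 / 2412 = 1112.8 kg/s

1112.8 kg/s


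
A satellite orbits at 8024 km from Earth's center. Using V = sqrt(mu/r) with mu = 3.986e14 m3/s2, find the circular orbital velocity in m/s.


V = sqrt(3.986e14 / 8024000) = 7048 m/s

7048 m/s


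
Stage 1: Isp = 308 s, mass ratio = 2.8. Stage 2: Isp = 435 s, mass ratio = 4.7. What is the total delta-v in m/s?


dV1 = 308 * 9.81 * ln(2.8) = 3111.0 m/s
dV2 = 435 * 9.81 * ln(4.7) = 6604.0 m/s
Total dV = 3111.0 + 6604.0 = 9715.0 m/s ~ 9715 m/s

9715 m/s


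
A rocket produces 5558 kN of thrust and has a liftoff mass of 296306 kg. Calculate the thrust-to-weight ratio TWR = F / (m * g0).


TWR = 5558000 / (296306 * 9.81) = 1.91

1.91


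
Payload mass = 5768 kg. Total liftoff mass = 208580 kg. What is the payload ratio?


PR = 5768 / 208580 = 0.0277

0.0277


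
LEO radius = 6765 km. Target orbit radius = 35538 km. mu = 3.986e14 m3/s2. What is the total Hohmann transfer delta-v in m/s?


V1 = sqrt(mu/r1) = 7676.0 m/s
dV1 = V1*(sqrt(2*r2/(r1+r2)) - 1) = 2273.72 m/s
V2 = sqrt(mu/r2) = 3349.05 m/s
dV2 = V2*(1 - sqrt(2*r1/(r1+r2))) = 1455.03 m/s
Total dV = 3729 m/s

3729 m/s


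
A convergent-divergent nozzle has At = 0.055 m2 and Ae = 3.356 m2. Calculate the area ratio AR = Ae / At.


AR = 3.356 / 0.055 = 61.0

61.0


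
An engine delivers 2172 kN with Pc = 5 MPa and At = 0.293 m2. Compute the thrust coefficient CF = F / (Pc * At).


CF = 2172000 / (5e6 * 0.293) = 1.48

1.48


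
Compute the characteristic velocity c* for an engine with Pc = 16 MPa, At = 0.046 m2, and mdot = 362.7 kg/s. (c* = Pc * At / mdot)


c* = 16e6 * 0.046 / 362.7 = 2029 m/s

2029 m/s


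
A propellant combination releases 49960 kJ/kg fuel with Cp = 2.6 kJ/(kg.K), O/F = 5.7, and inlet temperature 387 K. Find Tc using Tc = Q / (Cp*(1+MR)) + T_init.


Tc = 49960 / (2.6 * (1 + 5.7)) + 387 = 3255 K

3255 K


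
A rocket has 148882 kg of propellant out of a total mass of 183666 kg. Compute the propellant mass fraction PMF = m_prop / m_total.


PMF = 148882 / 183666 = 0.811

0.811


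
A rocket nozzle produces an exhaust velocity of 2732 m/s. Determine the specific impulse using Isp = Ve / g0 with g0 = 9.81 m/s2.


Isp = Ve / g0 = 2732 / 9.81 = 278.5 s

278.5 s


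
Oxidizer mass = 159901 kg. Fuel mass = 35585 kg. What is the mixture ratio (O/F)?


MR = 159901 / 35585 = 4.49

4.49


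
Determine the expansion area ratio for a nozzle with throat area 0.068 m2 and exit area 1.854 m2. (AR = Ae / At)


AR = 1.854 / 0.068 = 27.3

27.3


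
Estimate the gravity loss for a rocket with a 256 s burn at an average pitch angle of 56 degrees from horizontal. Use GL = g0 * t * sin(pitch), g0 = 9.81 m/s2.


GL = 9.81 * 256 * sin(56 deg) = 2082 m/s

2082 m/s


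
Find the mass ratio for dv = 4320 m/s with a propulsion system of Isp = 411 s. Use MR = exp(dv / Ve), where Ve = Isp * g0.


Ve = 411 * 9.81 = 4031.91 m/s
MR = exp(4320 / 4031.91) = 2.92

2.92


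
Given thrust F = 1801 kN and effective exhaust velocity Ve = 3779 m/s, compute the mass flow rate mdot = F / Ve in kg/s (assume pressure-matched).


mdot = F / Ve = 1801000 / 3779 = 476.6 kg/s

476.6 kg/s


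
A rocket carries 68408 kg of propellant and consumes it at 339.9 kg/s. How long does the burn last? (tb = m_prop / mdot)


tb = 68408 / 339.9 = 201.3 s

201.3 s


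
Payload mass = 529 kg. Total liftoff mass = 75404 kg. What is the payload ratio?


PR = 529 / 75404 = 0.007

0.007


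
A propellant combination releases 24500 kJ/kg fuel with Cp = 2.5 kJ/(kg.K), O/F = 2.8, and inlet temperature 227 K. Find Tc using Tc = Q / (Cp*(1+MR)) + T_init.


Tc = 24500 / (2.5 * (1 + 2.8)) + 227 = 2806 K

2806 K


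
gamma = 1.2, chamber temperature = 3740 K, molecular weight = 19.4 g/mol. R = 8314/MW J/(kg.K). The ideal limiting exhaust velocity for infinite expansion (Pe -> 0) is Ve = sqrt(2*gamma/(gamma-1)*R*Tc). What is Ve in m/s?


R = 8314 / 19.4 = 428.56 J/(kg.K)
Ve = sqrt(2 * 1.2 / (1.2 - 1) * 428.56 * 3740) = 4386 m/s

4386 m/s


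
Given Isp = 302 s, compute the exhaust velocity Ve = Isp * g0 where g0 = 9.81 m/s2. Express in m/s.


Ve = Isp * g0 = 302 * 9.81 = 2962.6 m/s

2962.6 m/s


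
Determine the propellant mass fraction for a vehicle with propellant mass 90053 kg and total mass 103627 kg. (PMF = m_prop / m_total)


PMF = 90053 / 103627 = 0.869

0.869


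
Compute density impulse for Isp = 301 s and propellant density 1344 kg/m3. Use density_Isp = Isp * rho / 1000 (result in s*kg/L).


rho*Isp = 301 * 1344 / 1000 = 405 s*kg/L

405 s*kg/L


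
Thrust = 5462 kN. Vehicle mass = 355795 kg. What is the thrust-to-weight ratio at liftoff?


TWR = 5462000 / (355795 * 9.81) = 1.56

1.56


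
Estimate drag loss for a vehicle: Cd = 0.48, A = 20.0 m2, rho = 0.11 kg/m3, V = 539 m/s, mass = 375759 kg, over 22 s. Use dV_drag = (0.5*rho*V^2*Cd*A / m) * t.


D = 0.5 * 0.11 * 539^2 * 0.48 * 20.0 = 153395.09 N
a = 153395.09 / 375759 = 0.4082 m/s2
dV = 0.4082 * 22 = 9.0 m/s

9.0 m/s


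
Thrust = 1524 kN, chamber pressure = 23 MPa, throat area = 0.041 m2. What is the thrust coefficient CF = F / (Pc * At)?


CF = 1524000 / (23e6 * 0.041) = 1.62

1.62


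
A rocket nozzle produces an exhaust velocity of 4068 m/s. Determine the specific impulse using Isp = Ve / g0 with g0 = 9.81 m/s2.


Isp = Ve / g0 = 4068 / 9.81 = 414.7 s

414.7 s


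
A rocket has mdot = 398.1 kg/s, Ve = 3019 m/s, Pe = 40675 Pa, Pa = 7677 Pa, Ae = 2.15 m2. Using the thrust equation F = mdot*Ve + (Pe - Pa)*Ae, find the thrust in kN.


F = 398.1 * 3019 + (40675 - 7677) * 2.15 = 1.2728e+06 N = 1272.8 kN

1272.8 kN


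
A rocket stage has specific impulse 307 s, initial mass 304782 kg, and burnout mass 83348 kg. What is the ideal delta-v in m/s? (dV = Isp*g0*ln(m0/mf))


Ve = 307 * 9.81 = 3011.67 m/s
dV = 3011.67 * ln(304782/83348) = 3905 m/s

3905 m/s


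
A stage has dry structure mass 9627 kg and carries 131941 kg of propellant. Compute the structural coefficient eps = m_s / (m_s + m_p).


eps = 9627 / (9627 + 131941) = 0.068

0.068


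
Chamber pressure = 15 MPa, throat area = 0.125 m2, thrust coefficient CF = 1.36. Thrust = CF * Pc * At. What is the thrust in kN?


F = 1.36 * 15e6 * 0.125 = 2.5500e+06 N = 2550.0 kN

2550.0 kN


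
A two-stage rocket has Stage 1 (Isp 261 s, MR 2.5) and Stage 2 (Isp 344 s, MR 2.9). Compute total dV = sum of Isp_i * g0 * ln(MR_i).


dV1 = 261 * 9.81 * ln(2.5) = 2346.1 m/s
dV2 = 344 * 9.81 * ln(2.9) = 3593.0 m/s
Total dV = 2346.1 + 3593.0 = 5939.1 m/s ~ 5939 m/s

5939 m/s


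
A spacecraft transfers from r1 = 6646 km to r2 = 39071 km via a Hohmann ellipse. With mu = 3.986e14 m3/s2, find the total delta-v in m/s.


V1 = sqrt(mu/r1) = 7744.41 m/s
dV1 = V1*(sqrt(2*r2/(r1+r2)) - 1) = 2380.51 m/s
V2 = sqrt(mu/r2) = 3194.05 m/s
dV2 = V2*(1 - sqrt(2*r1/(r1+r2))) = 1471.79 m/s
Total dV = 3852 m/s

3852 m/s


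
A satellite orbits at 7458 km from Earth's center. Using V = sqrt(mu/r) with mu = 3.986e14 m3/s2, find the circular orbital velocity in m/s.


V = sqrt(3.986e14 / 7458000) = 7311 m/s

7311 m/s


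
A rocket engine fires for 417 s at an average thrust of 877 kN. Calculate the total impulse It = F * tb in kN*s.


It = 877 * 417 = 365709 kN*s

365709 kN*s


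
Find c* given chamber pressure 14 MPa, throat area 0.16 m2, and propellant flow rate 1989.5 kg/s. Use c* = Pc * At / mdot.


c* = 14e6 * 0.16 / 1989.5 = 1126 m/s

1126 m/s


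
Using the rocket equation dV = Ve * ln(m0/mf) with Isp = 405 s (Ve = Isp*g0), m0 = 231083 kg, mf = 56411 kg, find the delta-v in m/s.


Ve = 405 * 9.81 = 3973.05 m/s
dV = 3973.05 * ln(231083/56411) = 5602 m/s

5602 m/s


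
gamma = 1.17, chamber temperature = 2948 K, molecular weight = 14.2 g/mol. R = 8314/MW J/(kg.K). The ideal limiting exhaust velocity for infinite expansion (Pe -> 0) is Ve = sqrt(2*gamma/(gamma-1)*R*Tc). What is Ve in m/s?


R = 8314 / 14.2 = 585.49 J/(kg.K)
Ve = sqrt(2 * 1.17 / (1.17 - 1) * 585.49 * 2948) = 4874 m/s

4874 m/s


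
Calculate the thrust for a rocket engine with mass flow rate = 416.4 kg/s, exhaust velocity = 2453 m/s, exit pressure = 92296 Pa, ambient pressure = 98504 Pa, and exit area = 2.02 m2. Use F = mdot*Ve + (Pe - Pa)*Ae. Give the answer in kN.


F = 416.4 * 2453 + (92296 - 98504) * 2.02 = 1.0089e+06 N = 1008.9 kN

1008.9 kN


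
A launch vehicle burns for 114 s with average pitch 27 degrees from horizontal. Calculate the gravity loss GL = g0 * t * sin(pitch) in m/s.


GL = 9.81 * 114 * sin(27 deg) = 508 m/s

508 m/s


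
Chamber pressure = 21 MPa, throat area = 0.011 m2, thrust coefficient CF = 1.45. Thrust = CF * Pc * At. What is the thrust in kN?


F = 1.45 * 21e6 * 0.011 = 334950.0 N = 334.9 kN

334.9 kN


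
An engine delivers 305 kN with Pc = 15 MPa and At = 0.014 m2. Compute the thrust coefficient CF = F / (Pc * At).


CF = 305000 / (15e6 * 0.014) = 1.45

1.45


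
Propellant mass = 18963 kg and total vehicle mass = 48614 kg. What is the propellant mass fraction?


PMF = 18963 / 48614 = 0.39

0.39


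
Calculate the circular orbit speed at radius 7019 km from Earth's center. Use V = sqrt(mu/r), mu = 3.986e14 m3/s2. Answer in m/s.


V = sqrt(3.986e14 / 7019000) = 7536 m/s

7536 m/s


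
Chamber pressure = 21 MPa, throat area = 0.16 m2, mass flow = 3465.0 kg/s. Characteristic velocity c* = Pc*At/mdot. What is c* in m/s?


c* = 21e6 * 0.16 / 3465.0 = 970 m/s

970 m/s


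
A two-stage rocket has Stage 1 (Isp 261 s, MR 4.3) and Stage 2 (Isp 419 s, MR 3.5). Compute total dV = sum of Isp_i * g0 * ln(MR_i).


dV1 = 261 * 9.81 * ln(4.3) = 3734.7 m/s
dV2 = 419 * 9.81 * ln(3.5) = 5149.3 m/s
Total dV = 3734.7 + 5149.3 = 8884.0 m/s ~ 8884 m/s

8884 m/s


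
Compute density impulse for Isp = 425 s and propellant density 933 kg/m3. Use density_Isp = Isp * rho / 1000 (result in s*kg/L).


rho*Isp = 425 * 933 / 1000 = 397 s*kg/L

397 s*kg/L


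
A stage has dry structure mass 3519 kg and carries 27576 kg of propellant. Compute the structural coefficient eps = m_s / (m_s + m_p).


eps = 3519 / (3519 + 27576) = 0.1132

0.1132


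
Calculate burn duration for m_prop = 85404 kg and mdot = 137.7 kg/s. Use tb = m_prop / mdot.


tb = 85404 / 137.7 = 620.2 s

620.2 s


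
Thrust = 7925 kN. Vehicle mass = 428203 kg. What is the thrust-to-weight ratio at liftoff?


TWR = 7925000 / (428203 * 9.81) = 1.89

1.89
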